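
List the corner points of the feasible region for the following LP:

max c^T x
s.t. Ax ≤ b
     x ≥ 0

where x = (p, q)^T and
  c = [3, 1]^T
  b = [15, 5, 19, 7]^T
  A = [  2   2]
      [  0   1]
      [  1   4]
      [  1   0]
Each vertex is the intersection of two constraint boundaries that also satisfies all remaining constraints:
  p = 0 and q = 0 → (0, 0)
  p = 7 and q = 0 → (7, 0)
  2p + 2q = 15 and p = 7 → (7, 0.5)
  2p + 2q = 15 and p + 4q = 19 → (3.667, 3.833)
  p + 4q = 19 and p = 0 → (0, 4.75)

Vertices: (0, 0), (7, 0), (7, 0.5), (3.667, 3.833), (0, 4.75)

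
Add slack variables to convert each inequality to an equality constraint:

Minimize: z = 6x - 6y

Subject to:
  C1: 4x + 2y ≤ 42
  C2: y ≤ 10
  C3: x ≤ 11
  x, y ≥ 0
min z = 6x - 6y

s.t.
  4x + 2y + s1 = 42
  y + s2 = 10
  x + s3 = 11
  x, y, s1, s2, s3 ≥ 0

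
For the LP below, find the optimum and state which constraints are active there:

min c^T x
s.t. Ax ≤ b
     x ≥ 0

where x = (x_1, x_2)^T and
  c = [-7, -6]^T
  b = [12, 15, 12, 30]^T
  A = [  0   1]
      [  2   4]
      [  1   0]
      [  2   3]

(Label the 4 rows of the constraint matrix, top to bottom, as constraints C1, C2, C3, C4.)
Optimal: x_1 = 7.5, x_2 = 0
Slack at optimum:
  C1: slack = 12
  C2: slack = 0 (binding)
  C3: slack = 4.5
  C4: slack = 15
  x_1 ≥ 0: x_1 = 7.5
  x_2 ≥ 0: x_2 = 0 (binding)
Binding constraints: C2, x_2 ≥ 0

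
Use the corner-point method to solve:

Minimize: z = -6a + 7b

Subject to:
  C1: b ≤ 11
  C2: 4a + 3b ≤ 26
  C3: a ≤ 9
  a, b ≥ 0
a = 6.5, b = 0, z = -39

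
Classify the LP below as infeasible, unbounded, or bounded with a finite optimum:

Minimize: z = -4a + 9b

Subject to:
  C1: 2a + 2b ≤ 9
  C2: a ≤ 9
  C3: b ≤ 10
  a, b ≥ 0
The point (4.5, 0) satisfies every constraint, so the LP is feasible; the constraints give a ≤ 9 and b ≤ 10, which with a, b ≥ 0 keep the feasible region inside a bounded box. A feasible, bounded LP attains a finite optimum at a vertex.

Evaluating z = -4a + 9b at each vertex:
  (0, 0): z = 0
  (4.5, 0): z = -18
  (0, 4.5): z = 40.5

The LP has an optimal solution: (4.5, 0) with z = -18.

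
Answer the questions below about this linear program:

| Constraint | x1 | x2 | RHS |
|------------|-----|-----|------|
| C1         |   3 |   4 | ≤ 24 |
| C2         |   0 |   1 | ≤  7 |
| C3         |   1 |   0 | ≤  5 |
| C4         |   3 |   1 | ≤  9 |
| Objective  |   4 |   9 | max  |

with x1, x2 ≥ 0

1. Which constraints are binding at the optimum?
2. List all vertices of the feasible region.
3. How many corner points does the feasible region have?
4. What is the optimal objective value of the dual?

1. C1, x1 ≥ 0
2. (0, 0), (3, 0), (1.333, 5), (0, 6)
3. 4
4. 54 (by strong duality, equal to the primal optimum)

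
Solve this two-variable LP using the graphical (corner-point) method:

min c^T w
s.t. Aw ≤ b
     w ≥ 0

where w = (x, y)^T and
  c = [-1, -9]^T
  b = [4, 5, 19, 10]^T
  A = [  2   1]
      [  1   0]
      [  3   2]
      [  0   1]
Each vertex is the intersection of two constraint boundaries that also satisfies all remaining constraints:
  x = 0 and y = 0 → (0, 0)
  2x + y = 4 and y = 0 → (2, 0)
  2x + y = 4 and x = 0 → (0, 4)

Evaluating z = -x - 9y at each vertex:
  (0, 0): z = 0
  (2, 0): z = -2
  (0, 4): z = -36

The minimum is at (0, 4) with z = -36.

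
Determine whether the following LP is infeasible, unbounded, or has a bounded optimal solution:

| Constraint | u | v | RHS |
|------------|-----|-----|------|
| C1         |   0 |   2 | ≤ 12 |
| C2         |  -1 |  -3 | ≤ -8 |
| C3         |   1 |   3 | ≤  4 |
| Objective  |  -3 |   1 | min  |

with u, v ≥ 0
C3 requires u + 3v ≤ 4, while C2 (-u - 3v ≤ -8) is equivalent to u + 3v ≥ 8. Together they would need 8 ≤ u + 3v ≤ 4, which is impossible since 8 > 4. No point satisfies all constraints.

The feasible region is empty; the LP is infeasible.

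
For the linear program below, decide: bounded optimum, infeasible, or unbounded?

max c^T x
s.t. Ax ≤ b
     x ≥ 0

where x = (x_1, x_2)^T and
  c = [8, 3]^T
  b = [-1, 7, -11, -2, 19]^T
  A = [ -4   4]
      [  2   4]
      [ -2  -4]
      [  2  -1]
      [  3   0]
One constraint requires 2x_1 + 4x_2 ≤ 7, while the constraint -2x_1 - 4x_2 ≤ -11 is equivalent to 2x_1 + 4x_2 ≥ 11. Together they would need 11 ≤ 2x_1 + 4x_2 ≤ 7, which is impossible since 11 > 7. No point satisfies all constraints.

Infeasible: no point satisfies all constraints simultaneously.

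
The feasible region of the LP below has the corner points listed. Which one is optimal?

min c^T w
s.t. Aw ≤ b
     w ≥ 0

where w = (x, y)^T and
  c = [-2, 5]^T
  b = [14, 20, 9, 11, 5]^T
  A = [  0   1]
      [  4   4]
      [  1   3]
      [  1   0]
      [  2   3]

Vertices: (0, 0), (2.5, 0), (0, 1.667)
Evaluating z = -2x + 5y at each vertex:
  (0, 0): z = 0
  (2.5, 0): z = -5
  (0, 1.667): z = 8.333

The smallest value is z = -5, attained at (2.5, 0).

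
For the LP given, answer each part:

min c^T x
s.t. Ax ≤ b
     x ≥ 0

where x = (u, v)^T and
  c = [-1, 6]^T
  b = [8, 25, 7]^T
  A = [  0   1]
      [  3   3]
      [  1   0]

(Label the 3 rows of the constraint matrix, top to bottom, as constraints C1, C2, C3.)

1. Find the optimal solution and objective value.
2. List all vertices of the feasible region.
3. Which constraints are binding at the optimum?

1. u = 7, v = 0, z = -7
2. (0, 0), (7, 0), (7, 1.333), (0.3333, 8), (0, 8)
3. C3, v ≥ 0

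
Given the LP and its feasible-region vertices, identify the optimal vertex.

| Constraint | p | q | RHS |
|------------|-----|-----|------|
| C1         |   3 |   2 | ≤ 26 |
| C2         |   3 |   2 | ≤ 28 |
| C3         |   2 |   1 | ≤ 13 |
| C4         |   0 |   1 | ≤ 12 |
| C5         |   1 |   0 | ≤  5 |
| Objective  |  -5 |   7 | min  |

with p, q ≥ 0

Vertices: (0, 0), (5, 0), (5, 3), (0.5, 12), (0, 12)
(5, 0) with z = -25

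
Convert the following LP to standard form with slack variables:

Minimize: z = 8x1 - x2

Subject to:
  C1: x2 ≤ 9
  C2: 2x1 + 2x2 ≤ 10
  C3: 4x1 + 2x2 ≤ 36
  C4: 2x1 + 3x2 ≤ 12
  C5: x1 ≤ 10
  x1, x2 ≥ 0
min z = 8x1 - x2

s.t.
  x2 + s1 = 9
  2x1 + 2x2 + s2 = 10
  4x1 + 2x2 + s3 = 36
  2x1 + 3x2 + s4 = 12
  x1 + s5 = 10
  x1, x2, s1, s2, s3, s4, s5 ≥ 0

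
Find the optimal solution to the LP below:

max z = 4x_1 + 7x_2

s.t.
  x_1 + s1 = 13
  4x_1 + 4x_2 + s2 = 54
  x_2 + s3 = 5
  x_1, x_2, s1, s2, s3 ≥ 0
Each vertex is the intersection of two constraint boundaries that also satisfies all remaining constraints:
  x_1 = 0 and x_2 = 0 → (0, 0)
  x_1 = 13 and x_2 = 0 → (13, 0)
  x_1 = 13 and 4x_1 + 4x_2 = 54 → (13, 0.5)
  4x_1 + 4x_2 = 54 and x_2 = 5 → (8.5, 5)
  x_2 = 5 and x_1 = 0 → (0, 5)

Evaluating z = 4x_1 + 7x_2 at each vertex:
  (0, 0): z = 0
  (13, 0): z = 52
  (13, 0.5): z = 55.5
  (8.5, 5): z = 69
  (0, 5): z = 35

The maximum is at (8.5, 5) with z = 69.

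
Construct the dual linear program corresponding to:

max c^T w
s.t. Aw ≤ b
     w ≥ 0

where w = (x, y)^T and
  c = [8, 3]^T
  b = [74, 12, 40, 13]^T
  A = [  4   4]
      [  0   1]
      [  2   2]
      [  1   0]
Minimize: z = 74y1 + 12y2 + 40y3 + 13y4

Subject to:
  C1: -4y1 - 2y3 - y4 ≤ -8
  C2: -4y1 - y2 - 2y3 ≤ -3
  y1, y2, y3, y4 ≥ 0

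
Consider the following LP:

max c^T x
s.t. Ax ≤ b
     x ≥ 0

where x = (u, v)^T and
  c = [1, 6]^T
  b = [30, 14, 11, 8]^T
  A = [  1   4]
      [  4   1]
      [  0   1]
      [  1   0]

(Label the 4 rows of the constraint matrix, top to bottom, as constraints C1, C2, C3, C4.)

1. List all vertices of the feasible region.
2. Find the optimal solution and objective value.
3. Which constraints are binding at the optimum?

1. (0, 0), (3.5, 0), (1.733, 7.067), (0, 7.5)
2. u = 0, v = 7.5, z = 45
3. C1, u ≥ 0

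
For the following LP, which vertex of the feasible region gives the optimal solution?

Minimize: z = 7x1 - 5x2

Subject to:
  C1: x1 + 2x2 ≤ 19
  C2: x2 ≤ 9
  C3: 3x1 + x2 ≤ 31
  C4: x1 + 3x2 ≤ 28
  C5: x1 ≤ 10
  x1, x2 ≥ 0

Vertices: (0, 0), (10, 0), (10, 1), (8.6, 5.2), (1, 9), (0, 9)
(0, 9) with z = -45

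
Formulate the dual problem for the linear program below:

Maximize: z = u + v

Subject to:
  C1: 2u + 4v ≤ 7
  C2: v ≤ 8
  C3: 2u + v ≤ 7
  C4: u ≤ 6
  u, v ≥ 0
Minimize: z = 7y1 + 8y2 + 7y3 + 6y4

Subject to:
  C1: -2y1 - 2y3 - y4 ≤ -1
  C2: -4y1 - y2 - y3 ≤ -1
  y1, y2, y3, y4 ≥ 0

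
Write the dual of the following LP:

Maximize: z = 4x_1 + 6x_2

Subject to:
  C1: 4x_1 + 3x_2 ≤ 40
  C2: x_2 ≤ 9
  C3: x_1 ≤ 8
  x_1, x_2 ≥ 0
Minimize: z = 40y1 + 9y2 + 8y3

Subject to:
  C1: -4y1 - y3 ≤ -4
  C2: -3y1 - y2 ≤ -6
  y1, y2, y3 ≥ 0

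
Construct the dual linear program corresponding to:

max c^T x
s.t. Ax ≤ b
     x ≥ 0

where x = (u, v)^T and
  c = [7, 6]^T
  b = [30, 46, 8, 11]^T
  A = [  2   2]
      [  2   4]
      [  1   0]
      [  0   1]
Minimize: z = 30y1 + 46y2 + 8y3 + 11y4

Subject to:
  C1: -2y1 - 2y2 - y3 ≤ -7
  C2: -2y1 - 4y2 - y4 ≤ -6
  y1, y2, y3, y4 ≥ 0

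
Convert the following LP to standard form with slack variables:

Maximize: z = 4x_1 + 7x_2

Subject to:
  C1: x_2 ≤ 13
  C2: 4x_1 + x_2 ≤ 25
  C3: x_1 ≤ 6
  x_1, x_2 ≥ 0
max z = 4x_1 + 7x_2

s.t.
  x_2 + s1 = 13
  4x_1 + x_2 + s2 = 25
  x_1 + s3 = 6
  x_1, x_2, s1, s2, s3 ≥ 0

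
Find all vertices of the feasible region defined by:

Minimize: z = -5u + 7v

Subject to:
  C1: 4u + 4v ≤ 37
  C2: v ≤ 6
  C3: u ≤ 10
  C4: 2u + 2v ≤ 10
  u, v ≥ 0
Each vertex is the intersection of two constraint boundaries that also satisfies all remaining constraints:
  u = 0 and v = 0 → (0, 0)
  2u + 2v = 10 and v = 0 → (5, 0)
  2u + 2v = 10 and u = 0 → (0, 5)

Vertices: (0, 0), (5, 0), (0, 5)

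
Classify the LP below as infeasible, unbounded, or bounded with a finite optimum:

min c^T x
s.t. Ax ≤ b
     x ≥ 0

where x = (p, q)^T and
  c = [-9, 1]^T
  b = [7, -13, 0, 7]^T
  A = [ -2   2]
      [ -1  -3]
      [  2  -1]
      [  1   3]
One constraint requires p + 3q ≤ 7, while the constraint -p - 3q ≤ -13 is equivalent to p + 3q ≥ 13. Together they would need 13 ≤ p + 3q ≤ 7, which is impossible since 13 > 7. No point satisfies all constraints.

Infeasible — the constraint set is empty.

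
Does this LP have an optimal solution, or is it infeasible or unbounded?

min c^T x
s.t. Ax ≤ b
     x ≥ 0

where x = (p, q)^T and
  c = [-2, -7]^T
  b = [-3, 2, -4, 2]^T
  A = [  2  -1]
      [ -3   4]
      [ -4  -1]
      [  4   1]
One constraint requires 4p + q ≤ 2, while the constraint -4p - q ≤ -4 is equivalent to 4p + q ≥ 4. Together they would need 4 ≤ 4p + q ≤ 2, which is impossible since 4 > 2. No point satisfies all constraints.

Infeasible — the constraint set is empty.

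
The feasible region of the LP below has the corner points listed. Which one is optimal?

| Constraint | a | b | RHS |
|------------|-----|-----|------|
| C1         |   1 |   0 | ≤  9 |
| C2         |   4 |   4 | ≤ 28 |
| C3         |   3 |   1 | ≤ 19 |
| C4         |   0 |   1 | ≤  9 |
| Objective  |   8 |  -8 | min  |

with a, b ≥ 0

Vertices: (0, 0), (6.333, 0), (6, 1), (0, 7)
Evaluating z = 8a - 8b at each vertex:
  (0, 0): z = 0
  (6.333, 0): z = 50.67
  (6, 1): z = 40
  (0, 7): z = -56

The smallest value is z = -56, attained at (0, 7).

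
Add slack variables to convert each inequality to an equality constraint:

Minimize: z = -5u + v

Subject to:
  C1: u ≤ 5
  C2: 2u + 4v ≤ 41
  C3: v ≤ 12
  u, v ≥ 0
min z = -5u + v

s.t.
  u + s1 = 5
  2u + 4v + s2 = 41
  v + s3 = 12
  u, v, s1, s2, s3 ≥ 0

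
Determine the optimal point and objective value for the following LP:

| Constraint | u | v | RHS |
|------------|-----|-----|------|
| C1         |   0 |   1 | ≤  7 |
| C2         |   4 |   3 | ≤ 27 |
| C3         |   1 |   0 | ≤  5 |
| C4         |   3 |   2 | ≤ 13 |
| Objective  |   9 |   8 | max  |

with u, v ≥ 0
u = 0, v = 6.5, z = 52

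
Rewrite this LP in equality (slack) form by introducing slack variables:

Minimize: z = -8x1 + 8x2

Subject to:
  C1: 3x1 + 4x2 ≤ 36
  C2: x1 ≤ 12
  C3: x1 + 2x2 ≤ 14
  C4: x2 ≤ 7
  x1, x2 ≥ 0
min z = -8x1 + 8x2

s.t.
  3x1 + 4x2 + s1 = 36
  x1 + s2 = 12
  x1 + 2x2 + s3 = 14
  x2 + s4 = 7
  x1, x2, s1, s2, s3, s4 ≥ 0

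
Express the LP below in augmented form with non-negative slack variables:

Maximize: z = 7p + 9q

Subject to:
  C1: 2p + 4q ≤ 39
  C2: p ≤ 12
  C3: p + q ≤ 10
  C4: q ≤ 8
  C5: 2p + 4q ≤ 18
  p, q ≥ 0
max z = 7p + 9q

s.t.
  2p + 4q + s1 = 39
  p + s2 = 12
  p + q + s3 = 10
  q + s4 = 8
  2p + 4q + s5 = 18
  p, q, s1, s2, s3, s4, s5 ≥ 0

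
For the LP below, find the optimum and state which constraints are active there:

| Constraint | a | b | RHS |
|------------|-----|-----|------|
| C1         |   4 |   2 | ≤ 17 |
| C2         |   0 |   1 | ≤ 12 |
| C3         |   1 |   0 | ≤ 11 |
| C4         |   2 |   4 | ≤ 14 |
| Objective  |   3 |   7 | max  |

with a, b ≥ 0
Optimal: a = 0, b = 3.5
Slack at optimum:
  C1: slack = 10
  C2: slack = 8.5
  C3: slack = 11
  C4: slack = 0 (binding)
  a ≥ 0: a = 0 (binding)
  b ≥ 0: b = 3.5
Binding constraints: C4, a ≥ 0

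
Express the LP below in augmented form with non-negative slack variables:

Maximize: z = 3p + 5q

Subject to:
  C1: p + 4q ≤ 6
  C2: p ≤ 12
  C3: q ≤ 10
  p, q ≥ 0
max z = 3p + 5q

s.t.
  p + 4q + s1 = 6
  p + s2 = 12
  q + s3 = 10
  p, q, s1, s2, s3 ≥ 0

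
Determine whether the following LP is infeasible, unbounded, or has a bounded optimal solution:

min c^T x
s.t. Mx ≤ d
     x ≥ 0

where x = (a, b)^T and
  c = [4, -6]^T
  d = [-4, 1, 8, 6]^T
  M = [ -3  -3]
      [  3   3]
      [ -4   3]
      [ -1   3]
One constraint requires 3a + 3b ≤ 1, while the constraint -3a - 3b ≤ -4 is equivalent to 3a + 3b ≥ 4. Together they would need 4 ≤ 3a + 3b ≤ 1, which is impossible since 4 > 1. No point satisfies all constraints.

The feasible region is empty; the LP is infeasible.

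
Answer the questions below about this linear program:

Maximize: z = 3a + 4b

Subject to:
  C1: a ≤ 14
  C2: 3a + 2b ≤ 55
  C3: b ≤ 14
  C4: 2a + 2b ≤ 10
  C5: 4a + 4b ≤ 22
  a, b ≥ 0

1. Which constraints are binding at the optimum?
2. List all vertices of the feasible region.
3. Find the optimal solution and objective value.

1. C4, a ≥ 0
2. (0, 0), (5, 0), (0, 5)
3. a = 0, b = 5, z = 20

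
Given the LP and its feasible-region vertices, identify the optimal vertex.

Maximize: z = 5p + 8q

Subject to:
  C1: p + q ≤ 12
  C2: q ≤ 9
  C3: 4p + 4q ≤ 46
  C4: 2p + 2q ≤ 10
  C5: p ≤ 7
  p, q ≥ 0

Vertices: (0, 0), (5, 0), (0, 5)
Evaluating z = 5p + 8q at each vertex:
  (0, 0): z = 0
  (5, 0): z = 25
  (0, 5): z = 40

The largest value is z = 40, attained at (0, 5).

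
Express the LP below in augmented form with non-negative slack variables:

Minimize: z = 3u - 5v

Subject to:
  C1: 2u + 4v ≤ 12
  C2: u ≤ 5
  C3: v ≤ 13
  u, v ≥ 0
min z = 3u - 5v

s.t.
  2u + 4v + s1 = 12
  u + s2 = 5
  v + s3 = 13
  u, v, s1, s2, s3 ≥ 0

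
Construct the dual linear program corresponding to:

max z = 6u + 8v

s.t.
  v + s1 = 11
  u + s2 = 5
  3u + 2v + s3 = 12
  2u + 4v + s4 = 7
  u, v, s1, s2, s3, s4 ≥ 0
Minimize: z = 11y1 + 5y2 + 12y3 + 7y4

Subject to:
  C1: -y2 - 3y3 - 2y4 ≤ -6
  C2: -y1 - 2y3 - 4y4 ≤ -8
  y1, y2, y3, y4 ≥ 0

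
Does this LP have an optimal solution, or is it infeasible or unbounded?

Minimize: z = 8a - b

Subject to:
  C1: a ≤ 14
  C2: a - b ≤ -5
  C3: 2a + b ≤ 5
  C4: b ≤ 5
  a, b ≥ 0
The point (0, 5) satisfies every constraint, so the LP is feasible; the constraints give a ≤ 14 and b ≤ 5, which with a, b ≥ 0 keep the feasible region inside a bounded box. A feasible, bounded LP attains a finite optimum at a vertex.

Evaluating z = 8a - b at each vertex:
  (0, 5): z = -5

Feasible with finite optimum z* = -5 at (0, 5).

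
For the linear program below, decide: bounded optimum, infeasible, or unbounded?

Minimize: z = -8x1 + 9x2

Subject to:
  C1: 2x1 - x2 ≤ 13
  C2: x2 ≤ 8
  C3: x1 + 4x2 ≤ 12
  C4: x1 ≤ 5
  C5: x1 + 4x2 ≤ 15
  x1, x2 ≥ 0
The point (5, 0) satisfies every constraint, so the LP is feasible; the constraints give x1 ≤ 5 and x2 ≤ 8, which with x1, x2 ≥ 0 keep the feasible region inside a bounded box. A feasible, bounded LP attains a finite optimum at a vertex.

Bounded optimum: z* = -40 at (5, 0).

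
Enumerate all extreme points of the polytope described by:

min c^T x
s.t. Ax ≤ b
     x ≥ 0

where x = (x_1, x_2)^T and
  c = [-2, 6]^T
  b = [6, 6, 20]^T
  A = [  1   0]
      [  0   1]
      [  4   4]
Each vertex is the intersection of two constraint boundaries that also satisfies all remaining constraints:
  x_1 = 0 and x_2 = 0 → (0, 0)
  4x_1 + 4x_2 = 20 and x_2 = 0 → (5, 0)
  4x_1 + 4x_2 = 20 and x_1 = 0 → (0, 5)

Vertices: (0, 0), (5, 0), (0, 5)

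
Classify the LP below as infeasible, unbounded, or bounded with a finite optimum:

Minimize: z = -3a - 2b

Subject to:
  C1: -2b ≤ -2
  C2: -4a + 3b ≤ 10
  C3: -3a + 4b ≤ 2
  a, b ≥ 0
Feasible point: (1, 1) satisfies every constraint, so the LP is feasible.
Direction d = (1, 0): for each constraint row a, a·d ≤ 0 —
  (0)(1) + (-2)(0) = 0 ≤ 0
  (-4)(1) + (3)(0) = -4 ≤ 0
  (-3)(1) + (4)(0) = -3 ≤ 0
and d ≥ 0, so (1, 1) + t·d stays feasible for every t ≥ 0. Along this ray z = -3a - 2b changes by -3 per unit t, so z → −∞.

The LP is unbounded; z can be made arbitrarily small.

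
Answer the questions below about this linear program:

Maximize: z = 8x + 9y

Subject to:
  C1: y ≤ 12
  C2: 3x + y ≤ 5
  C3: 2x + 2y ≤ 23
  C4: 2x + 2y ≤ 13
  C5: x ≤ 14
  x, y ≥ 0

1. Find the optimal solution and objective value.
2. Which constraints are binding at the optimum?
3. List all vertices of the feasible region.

1. x = 0, y = 5, z = 45
2. C2, x ≥ 0
3. (0, 0), (1.667, 0), (0, 5)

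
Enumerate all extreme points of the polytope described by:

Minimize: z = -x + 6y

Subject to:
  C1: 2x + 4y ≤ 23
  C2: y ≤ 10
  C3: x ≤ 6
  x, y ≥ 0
Each vertex is the intersection of two constraint boundaries that also satisfies all remaining constraints:
  x = 0 and y = 0 → (0, 0)
  x = 6 and y = 0 → (6, 0)
  2x + 4y = 23 and x = 6 → (6, 2.75)
  2x + 4y = 23 and x = 0 → (0, 5.75)

Vertices: (0, 0), (6, 0), (6, 2.75), (0, 5.75)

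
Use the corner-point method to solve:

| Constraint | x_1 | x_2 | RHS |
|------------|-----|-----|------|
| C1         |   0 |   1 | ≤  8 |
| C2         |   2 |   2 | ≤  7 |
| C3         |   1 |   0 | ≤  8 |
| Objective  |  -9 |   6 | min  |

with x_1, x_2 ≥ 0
Each vertex is the intersection of two constraint boundaries that also satisfies all remaining constraints:
  x_1 = 0 and x_2 = 0 → (0, 0)
  2x_1 + 2x_2 = 7 and x_2 = 0 → (3.5, 0)
  2x_1 + 2x_2 = 7 and x_1 = 0 → (0, 3.5)

Evaluating z = -9x_1 + 6x_2 at each vertex:
  (0, 0): z = 0
  (3.5, 0): z = -31.5
  (0, 3.5): z = 21

The minimum is at (3.5, 0) with z = -31.5.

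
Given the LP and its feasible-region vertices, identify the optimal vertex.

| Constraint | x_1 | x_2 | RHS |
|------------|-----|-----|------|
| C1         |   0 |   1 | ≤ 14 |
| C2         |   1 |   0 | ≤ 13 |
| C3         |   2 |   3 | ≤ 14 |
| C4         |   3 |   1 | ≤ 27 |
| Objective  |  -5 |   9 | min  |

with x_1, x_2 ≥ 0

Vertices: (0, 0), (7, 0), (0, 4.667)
Evaluating z = -5x_1 + 9x_2 at each vertex:
  (0, 0): z = 0
  (7, 0): z = -35
  (0, 4.667): z = 42

The smallest value is z = -35, attained at (7, 0).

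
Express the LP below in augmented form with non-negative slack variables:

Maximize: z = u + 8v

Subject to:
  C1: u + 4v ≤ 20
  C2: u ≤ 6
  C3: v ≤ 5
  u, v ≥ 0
max z = u + 8v

s.t.
  u + 4v + s1 = 20
  u + s2 = 6
  v + s3 = 5
  u, v, s1, s2, s3 ≥ 0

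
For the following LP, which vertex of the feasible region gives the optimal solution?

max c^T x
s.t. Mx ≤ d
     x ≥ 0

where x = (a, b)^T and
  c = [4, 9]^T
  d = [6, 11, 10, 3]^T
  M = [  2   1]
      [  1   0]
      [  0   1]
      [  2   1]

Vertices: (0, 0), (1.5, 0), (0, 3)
Evaluating z = 4a + 9b at each vertex:
  (0, 0): z = 0
  (1.5, 0): z = 6
  (0, 3): z = 27

The largest value is z = 27, attained at (0, 3).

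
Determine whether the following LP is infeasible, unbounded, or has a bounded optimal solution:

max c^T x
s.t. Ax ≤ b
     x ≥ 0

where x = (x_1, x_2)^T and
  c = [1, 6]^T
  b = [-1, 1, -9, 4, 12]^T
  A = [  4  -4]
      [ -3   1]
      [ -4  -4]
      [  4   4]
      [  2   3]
One constraint requires 4x_1 + 4x_2 ≤ 4, while the constraint -4x_1 - 4x_2 ≤ -9 is equivalent to 4x_1 + 4x_2 ≥ 9. Together they would need 9 ≤ 4x_1 + 4x_2 ≤ 4, which is impossible since 9 > 4. No point satisfies all constraints.

Infeasible: no point satisfies all constraints simultaneously.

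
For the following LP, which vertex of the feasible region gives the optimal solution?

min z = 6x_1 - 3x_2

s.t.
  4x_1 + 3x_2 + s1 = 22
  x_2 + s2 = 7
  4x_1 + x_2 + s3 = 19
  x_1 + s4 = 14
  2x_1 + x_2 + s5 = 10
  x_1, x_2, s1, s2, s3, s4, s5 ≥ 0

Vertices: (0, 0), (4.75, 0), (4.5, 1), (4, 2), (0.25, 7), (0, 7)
Evaluating z = 6x_1 - 3x_2 at each vertex:
  (0, 0): z = 0
  (4.75, 0): z = 28.5
  (4.5, 1): z = 24
  (4, 2): z = 18
  (0.25, 7): z = -19.5
  (0, 7): z = -21

The smallest value is z = -21, attained at (0, 7).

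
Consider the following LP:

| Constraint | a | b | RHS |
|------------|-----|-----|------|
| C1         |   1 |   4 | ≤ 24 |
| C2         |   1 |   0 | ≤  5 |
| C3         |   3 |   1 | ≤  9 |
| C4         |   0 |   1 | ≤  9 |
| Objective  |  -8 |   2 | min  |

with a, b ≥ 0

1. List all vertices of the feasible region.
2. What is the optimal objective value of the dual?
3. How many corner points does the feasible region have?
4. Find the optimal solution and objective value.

1. (0, 0), (3, 0), (1.091, 5.727), (0, 6)
2. -24 (by strong duality, equal to the primal optimum)
3. 4
4. a = 3, b = 0, z = -24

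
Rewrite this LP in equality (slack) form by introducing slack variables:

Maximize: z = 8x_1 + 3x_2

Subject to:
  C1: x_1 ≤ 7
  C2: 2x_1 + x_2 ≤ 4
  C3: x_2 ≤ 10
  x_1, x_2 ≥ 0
max z = 8x_1 + 3x_2

s.t.
  x_1 + s1 = 7
  2x_1 + x_2 + s2 = 4
  x_2 + s3 = 10
  x_1, x_2, s1, s2, s3 ≥ 0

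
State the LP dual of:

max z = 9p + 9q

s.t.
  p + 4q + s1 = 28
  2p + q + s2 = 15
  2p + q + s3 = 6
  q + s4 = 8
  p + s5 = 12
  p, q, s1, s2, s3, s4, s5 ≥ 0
Minimize: z = 28y1 + 15y2 + 6y3 + 8y4 + 12y5

Subject to:
  C1: -y1 - 2y2 - 2y3 - y5 ≤ -9
  C2: -4y1 - y2 - y3 - y4 ≤ -9
  y1, y2, y3, y4, y5 ≥ 0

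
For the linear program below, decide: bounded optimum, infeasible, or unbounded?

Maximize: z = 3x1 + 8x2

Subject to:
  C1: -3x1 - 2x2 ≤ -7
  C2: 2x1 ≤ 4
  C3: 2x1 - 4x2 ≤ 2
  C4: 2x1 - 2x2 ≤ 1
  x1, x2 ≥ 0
Feasible point: (1, 2) satisfies every constraint, so the LP is feasible.
Direction d = (0, 1): for each constraint row a, a·d ≤ 0 —
  (-3)(0) + (-2)(1) = -2 ≤ 0
  (2)(0) + (0)(1) = 0 ≤ 0
  (2)(0) + (-4)(1) = -4 ≤ 0
  (2)(0) + (-2)(1) = -2 ≤ 0
and d ≥ 0, so (1, 2) + t·d stays feasible for every t ≥ 0. Along this ray z = 3x1 + 8x2 changes by 8 per unit t, so z → +∞.

Unbounded: there is a feasible ray along which z → +∞.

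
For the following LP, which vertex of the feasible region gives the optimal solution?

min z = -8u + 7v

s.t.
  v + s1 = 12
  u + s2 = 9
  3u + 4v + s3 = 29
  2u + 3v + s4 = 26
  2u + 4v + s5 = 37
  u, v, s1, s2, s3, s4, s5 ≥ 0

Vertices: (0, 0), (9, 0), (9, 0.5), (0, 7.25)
(9, 0) with z = -72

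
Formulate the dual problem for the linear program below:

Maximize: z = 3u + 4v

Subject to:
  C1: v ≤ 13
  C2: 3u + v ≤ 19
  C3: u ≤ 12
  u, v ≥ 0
Minimize: z = 13y1 + 19y2 + 12y3

Subject to:
  C1: -3y2 - y3 ≤ -3
  C2: -y1 - y2 ≤ -4
  y1, y2, y3 ≥ 0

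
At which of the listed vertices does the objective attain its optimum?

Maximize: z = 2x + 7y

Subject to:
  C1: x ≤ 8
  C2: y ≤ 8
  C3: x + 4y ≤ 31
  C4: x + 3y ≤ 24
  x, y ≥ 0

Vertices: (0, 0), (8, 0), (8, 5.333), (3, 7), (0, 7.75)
Evaluating z = 2x + 7y at each vertex:
  (0, 0): z = 0
  (8, 0): z = 16
  (8, 5.333): z = 53.33
  (3, 7): z = 55
  (0, 7.75): z = 54.25

The largest value is z = 55, attained at (3, 7).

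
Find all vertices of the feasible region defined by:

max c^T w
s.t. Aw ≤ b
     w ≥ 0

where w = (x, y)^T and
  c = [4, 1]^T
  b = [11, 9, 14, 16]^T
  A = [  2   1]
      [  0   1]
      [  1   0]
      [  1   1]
Each vertex is the intersection of two constraint boundaries that also satisfies all remaining constraints:
  x = 0 and y = 0 → (0, 0)
  2x + y = 11 and y = 0 → (5.5, 0)
  2x + y = 11 and y = 9 → (1, 9)
  y = 9 and x = 0 → (0, 9)

Vertices: (0, 0), (5.5, 0), (1, 9), (0, 9)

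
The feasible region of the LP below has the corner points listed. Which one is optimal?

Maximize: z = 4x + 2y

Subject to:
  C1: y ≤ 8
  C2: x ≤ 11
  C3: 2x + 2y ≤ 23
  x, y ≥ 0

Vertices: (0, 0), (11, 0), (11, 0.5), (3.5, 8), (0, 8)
Evaluating z = 4x + 2y at each vertex:
  (0, 0): z = 0
  (11, 0): z = 44
  (11, 0.5): z = 45
  (3.5, 8): z = 30
  (0, 8): z = 16

The largest value is z = 45, attained at (11, 0.5).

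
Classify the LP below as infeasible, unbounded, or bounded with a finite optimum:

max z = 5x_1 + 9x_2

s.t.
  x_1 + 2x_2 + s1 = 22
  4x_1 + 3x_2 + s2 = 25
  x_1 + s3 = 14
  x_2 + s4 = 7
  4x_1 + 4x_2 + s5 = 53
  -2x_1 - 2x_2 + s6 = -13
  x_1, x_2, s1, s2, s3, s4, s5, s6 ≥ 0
The point (1, 7) satisfies every constraint, so the LP is feasible; the constraints give x_1 ≤ 14 and x_2 ≤ 7, which with x_1, x_2 ≥ 0 keep the feasible region inside a bounded box. A feasible, bounded LP attains a finite optimum at a vertex.

Evaluating z = 5x_1 + 9x_2 at each vertex:
  (5.5, 1): z = 36.5
  (1, 7): z = 68
  (0, 7): z = 63
  (0, 6.5): z = 58.5

Bounded optimum: z* = 68 at (1, 7).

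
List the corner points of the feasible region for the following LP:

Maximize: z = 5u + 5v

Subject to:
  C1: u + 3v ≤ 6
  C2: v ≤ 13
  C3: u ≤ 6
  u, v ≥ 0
Each vertex is the intersection of two constraint boundaries that also satisfies all remaining constraints:
  u = 0 and v = 0 → (0, 0)
  u + 3v = 6 and u = 6 → (6, 0)
  u + 3v = 6 and u = 0 → (0, 2)

Vertices: (0, 0), (6, 0), (0, 2)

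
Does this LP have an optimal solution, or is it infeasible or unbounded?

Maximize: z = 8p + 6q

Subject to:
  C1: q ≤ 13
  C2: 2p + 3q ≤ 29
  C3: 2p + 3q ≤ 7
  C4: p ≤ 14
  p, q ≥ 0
The point (3.5, 0) satisfies every constraint, so the LP is feasible; the constraints give p ≤ 14 and q ≤ 13, which with p, q ≥ 0 keep the feasible region inside a bounded box. A feasible, bounded LP attains a finite optimum at a vertex.

The LP has an optimal solution: (3.5, 0) with z = 28.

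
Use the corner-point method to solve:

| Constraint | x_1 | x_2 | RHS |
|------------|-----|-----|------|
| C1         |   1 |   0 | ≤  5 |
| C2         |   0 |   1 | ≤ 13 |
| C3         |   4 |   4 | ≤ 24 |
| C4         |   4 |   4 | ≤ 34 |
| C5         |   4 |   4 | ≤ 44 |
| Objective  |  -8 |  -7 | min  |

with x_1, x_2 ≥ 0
Each vertex is the intersection of two constraint boundaries that also satisfies all remaining constraints:
  x_1 = 0 and x_2 = 0 → (0, 0)
  x_1 = 5 and x_2 = 0 → (5, 0)
  x_1 = 5 and 4x_1 + 4x_2 = 24 → (5, 1)
  4x_1 + 4x_2 = 24 and x_1 = 0 → (0, 6)

Evaluating z = -8x_1 - 7x_2 at each vertex:
  (0, 0): z = 0
  (5, 0): z = -40
  (5, 1): z = -47
  (0, 6): z = -42

The minimum is at (5, 1) with z = -47.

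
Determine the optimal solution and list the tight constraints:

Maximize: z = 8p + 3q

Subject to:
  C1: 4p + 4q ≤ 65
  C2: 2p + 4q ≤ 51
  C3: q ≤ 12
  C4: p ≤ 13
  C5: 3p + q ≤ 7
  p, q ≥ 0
Optimal: p = 0, q = 7
Slack at optimum:
  C1: slack = 37
  C2: slack = 23
  C3: slack = 5
  C4: slack = 13
  C5: slack = 0 (binding)
  p ≥ 0: p = 0 (binding)
  q ≥ 0: q = 7
Binding constraints: C5, p ≥ 0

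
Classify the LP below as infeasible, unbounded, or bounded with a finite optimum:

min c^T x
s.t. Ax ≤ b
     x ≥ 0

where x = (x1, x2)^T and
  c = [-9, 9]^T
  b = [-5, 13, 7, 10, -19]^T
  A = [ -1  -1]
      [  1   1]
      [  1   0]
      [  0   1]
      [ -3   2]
The point (7, 0) satisfies every constraint, so the LP is feasible; the constraints give x1 ≤ 7 and x2 ≤ 10, which with x1, x2 ≥ 0 keep the feasible region inside a bounded box. A feasible, bounded LP attains a finite optimum at a vertex.

Evaluating z = -9x1 + 9x2 at each vertex:
  (6.333, 0): z = -57
  (7, 0): z = -63
  (7, 1): z = -54

Bounded optimum: z* = -63 at (7, 0).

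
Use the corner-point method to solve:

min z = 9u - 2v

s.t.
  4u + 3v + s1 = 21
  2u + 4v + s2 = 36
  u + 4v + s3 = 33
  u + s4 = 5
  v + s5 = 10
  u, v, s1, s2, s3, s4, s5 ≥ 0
Each vertex is the intersection of two constraint boundaries that also satisfies all remaining constraints:
  u = 0 and v = 0 → (0, 0)
  u = 5 and v = 0 → (5, 0)
  4u + 3v = 21 and u = 5 → (5, 0.3333)
  4u + 3v = 21 and u = 0 → (0, 7)

Evaluating z = 9u - 2v at each vertex:
  (0, 0): z = 0
  (5, 0): z = 45
  (5, 0.3333): z = 44.33
  (0, 7): z = -14

The minimum is at (0, 7) with z = -14.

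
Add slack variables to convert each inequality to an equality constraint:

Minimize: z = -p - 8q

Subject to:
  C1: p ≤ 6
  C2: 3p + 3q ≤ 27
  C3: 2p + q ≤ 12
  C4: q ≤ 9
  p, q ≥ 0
min z = -p - 8q

s.t.
  p + s1 = 6
  3p + 3q + s2 = 27
  2p + q + s3 = 12
  q + s4 = 9
  p, q, s1, s2, s3, s4 ≥ 0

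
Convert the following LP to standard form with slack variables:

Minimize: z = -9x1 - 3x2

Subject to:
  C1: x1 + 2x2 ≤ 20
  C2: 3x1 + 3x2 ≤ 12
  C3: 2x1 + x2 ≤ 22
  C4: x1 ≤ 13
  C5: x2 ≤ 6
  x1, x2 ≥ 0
min z = -9x1 - 3x2

s.t.
  x1 + 2x2 + s1 = 20
  3x1 + 3x2 + s2 = 12
  2x1 + x2 + s3 = 22
  x1 + s4 = 13
  x2 + s5 = 6
  x1, x2, s1, s2, s3, s4, s5 ≥ 0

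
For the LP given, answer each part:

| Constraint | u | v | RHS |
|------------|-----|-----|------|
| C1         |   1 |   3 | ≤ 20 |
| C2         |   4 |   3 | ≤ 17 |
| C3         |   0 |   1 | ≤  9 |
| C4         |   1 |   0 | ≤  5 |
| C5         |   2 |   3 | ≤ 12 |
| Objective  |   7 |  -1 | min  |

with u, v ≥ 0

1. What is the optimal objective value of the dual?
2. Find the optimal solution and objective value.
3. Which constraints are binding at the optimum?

1. -4 (by strong duality, equal to the primal optimum)
2. u = 0, v = 4, z = -4
3. C5, u ≥ 0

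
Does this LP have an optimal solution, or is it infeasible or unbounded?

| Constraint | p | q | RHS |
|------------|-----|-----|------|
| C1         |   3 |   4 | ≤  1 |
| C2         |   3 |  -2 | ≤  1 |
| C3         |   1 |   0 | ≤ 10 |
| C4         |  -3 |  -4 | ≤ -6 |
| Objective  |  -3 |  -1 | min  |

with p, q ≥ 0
C1 requires 3p + 4q ≤ 1, while C4 (-3p - 4q ≤ -6) is equivalent to 3p + 4q ≥ 6. Together they would need 6 ≤ 3p + 4q ≤ 1, which is impossible since 6 > 1. No point satisfies all constraints.

Infeasible — the constraint set is empty.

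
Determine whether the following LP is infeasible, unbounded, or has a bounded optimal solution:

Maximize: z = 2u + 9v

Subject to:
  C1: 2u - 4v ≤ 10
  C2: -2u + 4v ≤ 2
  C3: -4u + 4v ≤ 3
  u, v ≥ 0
Feasible point: (0, 0) satisfies every constraint, so the LP is feasible.
Direction d = (2, 1): for each constraint row a, a·d ≤ 0 —
  (2)(2) + (-4)(1) = 0 ≤ 0
  (-2)(2) + (4)(1) = 0 ≤ 0
  (-4)(2) + (4)(1) = -4 ≤ 0
and d ≥ 0, so (0, 0) + t·d stays feasible for every t ≥ 0. Along this ray z = 2u + 9v changes by 13 per unit t, so z → +∞.

The LP is unbounded; z can be made arbitrarily large.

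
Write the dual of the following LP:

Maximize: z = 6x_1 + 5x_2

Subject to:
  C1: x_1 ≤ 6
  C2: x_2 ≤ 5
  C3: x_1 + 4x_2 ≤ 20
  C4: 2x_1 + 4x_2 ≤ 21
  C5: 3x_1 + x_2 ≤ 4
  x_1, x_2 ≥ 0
Minimize: z = 6y1 + 5y2 + 20y3 + 21y4 + 4y5

Subject to:
  C1: -y1 - y3 - 2y4 - 3y5 ≤ -6
  C2: -y2 - 4y3 - 4y4 - y5 ≤ -5
  y1, y2, y3, y4, y5 ≥ 0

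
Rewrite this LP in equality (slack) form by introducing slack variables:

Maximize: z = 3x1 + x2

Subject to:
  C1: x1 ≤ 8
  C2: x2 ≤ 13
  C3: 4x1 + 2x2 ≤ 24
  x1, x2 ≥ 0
max z = 3x1 + x2

s.t.
  x1 + s1 = 8
  x2 + s2 = 13
  4x1 + 2x2 + s3 = 24
  x1, x2, s1, s2, s3 ≥ 0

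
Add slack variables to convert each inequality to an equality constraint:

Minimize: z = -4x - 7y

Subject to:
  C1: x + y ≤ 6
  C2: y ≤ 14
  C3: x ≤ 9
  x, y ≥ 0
min z = -4x - 7y

s.t.
  x + y + s1 = 6
  y + s2 = 14
  x + s3 = 9
  x, y, s1, s2, s3 ≥ 0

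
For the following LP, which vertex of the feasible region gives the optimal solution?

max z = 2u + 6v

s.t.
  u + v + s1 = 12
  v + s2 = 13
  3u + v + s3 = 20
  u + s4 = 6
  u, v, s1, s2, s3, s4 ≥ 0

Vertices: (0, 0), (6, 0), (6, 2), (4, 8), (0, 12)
(0, 12) with z = 72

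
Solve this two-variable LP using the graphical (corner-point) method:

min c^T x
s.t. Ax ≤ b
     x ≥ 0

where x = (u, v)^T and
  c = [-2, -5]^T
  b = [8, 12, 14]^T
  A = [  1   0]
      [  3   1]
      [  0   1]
Each vertex is the intersection of two constraint boundaries that also satisfies all remaining constraints:
  u = 0 and v = 0 → (0, 0)
  3u + v = 12 and v = 0 → (4, 0)
  3u + v = 12 and u = 0 → (0, 12)

Evaluating z = -2u - 5v at each vertex:
  (0, 0): z = 0
  (4, 0): z = -8
  (0, 12): z = -60

The minimum is at (0, 12) with z = -60.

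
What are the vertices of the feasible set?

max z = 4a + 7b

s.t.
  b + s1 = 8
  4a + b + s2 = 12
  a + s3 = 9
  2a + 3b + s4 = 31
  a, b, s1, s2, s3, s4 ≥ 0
Each vertex is the intersection of two constraint boundaries that also satisfies all remaining constraints:
  a = 0 and b = 0 → (0, 0)
  4a + b = 12 and b = 0 → (3, 0)
  b = 8 and 4a + b = 12 → (1, 8)
  b = 8 and a = 0 → (0, 8)

Vertices: (0, 0), (3, 0), (1, 8), (0, 8)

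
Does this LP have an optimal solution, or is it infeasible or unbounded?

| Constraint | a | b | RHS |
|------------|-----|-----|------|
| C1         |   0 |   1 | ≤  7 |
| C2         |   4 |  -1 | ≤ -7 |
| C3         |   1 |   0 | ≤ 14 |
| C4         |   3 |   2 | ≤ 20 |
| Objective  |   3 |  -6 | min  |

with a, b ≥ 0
The point (0, 7) satisfies every constraint, so the LP is feasible; the constraints give a ≤ 14 and b ≤ 7, which with a, b ≥ 0 keep the feasible region inside a bounded box. A feasible, bounded LP attains a finite optimum at a vertex.

Evaluating z = 3a - 6b at each vertex:
  (0, 7): z = -42

Bounded optimum: z* = -42 at (0, 7).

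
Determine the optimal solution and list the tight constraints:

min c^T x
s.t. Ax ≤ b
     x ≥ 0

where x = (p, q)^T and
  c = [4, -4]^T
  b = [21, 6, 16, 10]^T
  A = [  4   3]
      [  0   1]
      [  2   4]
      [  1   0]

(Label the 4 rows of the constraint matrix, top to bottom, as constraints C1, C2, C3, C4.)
Optimal: p = 0, q = 4
Slack at optimum:
  C1: slack = 9
  C2: slack = 2
  C3: slack = 0 (binding)
  C4: slack = 10
  p ≥ 0: p = 0 (binding)
  q ≥ 0: q = 4
Binding constraints: C3, p ≥ 0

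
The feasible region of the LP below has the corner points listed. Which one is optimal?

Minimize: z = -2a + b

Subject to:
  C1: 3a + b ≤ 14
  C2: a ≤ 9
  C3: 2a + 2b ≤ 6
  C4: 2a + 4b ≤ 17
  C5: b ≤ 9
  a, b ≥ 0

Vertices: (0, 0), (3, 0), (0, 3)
Evaluating z = -2a + b at each vertex:
  (0, 0): z = 0
  (3, 0): z = -6
  (0, 3): z = 3

The smallest value is z = -6, attained at (3, 0).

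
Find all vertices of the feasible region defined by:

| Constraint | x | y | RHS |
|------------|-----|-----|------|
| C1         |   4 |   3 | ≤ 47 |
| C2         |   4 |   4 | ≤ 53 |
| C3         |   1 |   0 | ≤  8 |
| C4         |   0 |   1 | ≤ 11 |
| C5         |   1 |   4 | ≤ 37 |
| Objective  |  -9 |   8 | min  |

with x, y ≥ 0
Each vertex is the intersection of two constraint boundaries that also satisfies all remaining constraints:
  x = 0 and y = 0 → (0, 0)
  x = 8 and y = 0 → (8, 0)
  4x + 3y = 47 and x = 8 → (8, 5)
  4x + 3y = 47 and 4x + 4y = 53 → (7.25, 6)
  4x + 4y = 53 and x + 4y = 37 → (5.333, 7.917)
  x + 4y = 37 and x = 0 → (0, 9.25)

Vertices: (0, 0), (8, 0), (8, 5), (7.25, 6), (5.333, 7.917), (0, 9.25)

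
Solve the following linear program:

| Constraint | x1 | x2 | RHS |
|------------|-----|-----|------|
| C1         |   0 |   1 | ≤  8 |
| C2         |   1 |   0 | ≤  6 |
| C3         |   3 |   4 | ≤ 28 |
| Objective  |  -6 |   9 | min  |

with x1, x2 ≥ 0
Each vertex is the intersection of two constraint boundaries that also satisfies all remaining constraints:
  x1 = 0 and x2 = 0 → (0, 0)
  x1 = 6 and x2 = 0 → (6, 0)
  x1 = 6 and 3x1 + 4x2 = 28 → (6, 2.5)
  3x1 + 4x2 = 28 and x1 = 0 → (0, 7)

Evaluating z = -6x1 + 9x2 at each vertex:
  (0, 0): z = 0
  (6, 0): z = -36
  (6, 2.5): z = -13.5
  (0, 7): z = 63

The minimum is at (6, 0) with z = -36.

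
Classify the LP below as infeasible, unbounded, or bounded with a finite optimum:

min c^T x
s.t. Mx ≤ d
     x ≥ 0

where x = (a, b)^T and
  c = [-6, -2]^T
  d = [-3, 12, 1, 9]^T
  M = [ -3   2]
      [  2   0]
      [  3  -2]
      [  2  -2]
One constraint requires 3a - 2b ≤ 1, while the constraint -3a + 2b ≤ -3 is equivalent to 3a - 2b ≥ 3. Together they would need 3 ≤ 3a - 2b ≤ 1, which is impossible since 3 > 1. No point satisfies all constraints.

Infeasible: no point satisfies all constraints simultaneously.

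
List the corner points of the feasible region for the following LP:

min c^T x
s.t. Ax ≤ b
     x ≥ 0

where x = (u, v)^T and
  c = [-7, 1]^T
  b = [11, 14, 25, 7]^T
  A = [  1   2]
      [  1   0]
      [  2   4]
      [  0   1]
Each vertex is the intersection of two constraint boundaries that also satisfies all remaining constraints:
  u = 0 and v = 0 → (0, 0)
  u + 2v = 11 and v = 0 → (11, 0)
  u + 2v = 11 and u = 0 → (0, 5.5)

Vertices: (0, 0), (11, 0), (0, 5.5)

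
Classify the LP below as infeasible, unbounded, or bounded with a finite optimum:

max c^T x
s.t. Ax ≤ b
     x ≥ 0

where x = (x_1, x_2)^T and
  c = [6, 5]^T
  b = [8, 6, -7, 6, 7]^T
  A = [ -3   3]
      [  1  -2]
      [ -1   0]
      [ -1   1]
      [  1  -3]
Feasible point: (7, 1) satisfies every constraint, so the LP is feasible.
Direction d = (1, 1): for each constraint row a, a·d ≤ 0 —
  (-3)(1) + (3)(1) = 0 ≤ 0
  (1)(1) + (-2)(1) = -1 ≤ 0
  (-1)(1) + (0)(1) = -1 ≤ 0
  (-1)(1) + (1)(1) = 0 ≤ 0
  (1)(1) + (-3)(1) = -2 ≤ 0
and d ≥ 0, so (7, 1) + t·d stays feasible for every t ≥ 0. Along this ray z = 6x_1 + 5x_2 changes by 11 per unit t, so z → +∞.

Unbounded — the objective can increase without bound over the feasible region.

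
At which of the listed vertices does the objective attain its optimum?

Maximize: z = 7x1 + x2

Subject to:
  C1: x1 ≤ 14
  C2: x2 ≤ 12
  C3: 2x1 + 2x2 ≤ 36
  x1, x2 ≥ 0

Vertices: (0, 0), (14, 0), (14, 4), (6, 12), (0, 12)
Evaluating z = 7x1 + x2 at each vertex:
  (0, 0): z = 0
  (14, 0): z = 98
  (14, 4): z = 102
  (6, 12): z = 54
  (0, 12): z = 12

The largest value is z = 102, attained at (14, 4).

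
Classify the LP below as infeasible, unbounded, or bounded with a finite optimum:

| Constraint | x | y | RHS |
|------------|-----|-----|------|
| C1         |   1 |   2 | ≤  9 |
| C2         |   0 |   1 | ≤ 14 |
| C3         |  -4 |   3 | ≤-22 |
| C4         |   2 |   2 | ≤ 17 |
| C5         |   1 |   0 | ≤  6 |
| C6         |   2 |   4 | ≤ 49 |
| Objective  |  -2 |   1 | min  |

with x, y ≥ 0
The point (6, 0) satisfies every constraint, so the LP is feasible; the constraints give x ≤ 6 and y ≤ 14, which with x, y ≥ 0 keep the feasible region inside a bounded box. A feasible, bounded LP attains a finite optimum at a vertex.

Evaluating z = -2x + y at each vertex:
  (5.5, 0): z = -11
  (6, 0): z = -12
  (6, 0.6667): z = -11.33

Feasible with finite optimum z* = -12 at (6, 0).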